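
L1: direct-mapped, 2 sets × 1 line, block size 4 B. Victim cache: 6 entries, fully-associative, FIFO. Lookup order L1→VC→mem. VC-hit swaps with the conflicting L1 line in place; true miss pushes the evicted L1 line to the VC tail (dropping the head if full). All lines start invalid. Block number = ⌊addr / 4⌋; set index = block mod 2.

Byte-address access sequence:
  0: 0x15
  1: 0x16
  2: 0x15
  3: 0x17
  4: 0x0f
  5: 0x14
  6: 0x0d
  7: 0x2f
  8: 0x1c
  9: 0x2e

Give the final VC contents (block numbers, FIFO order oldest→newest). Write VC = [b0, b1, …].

#0 0x15→b5/s1 MISS; vc=[]
#1 0x16→b5/s1 L1-HIT; vc=[]
#2 0x15→b5/s1 L1-HIT; vc=[]
#3 0x17→b5/s1 L1-HIT; vc=[]
#4 0xf→b3/s1 MISS; vc=[5]
#5 0x14→b5/s1 VC-HIT; vc=[3]
#6 0xd→b3/s1 VC-HIT; vc=[5]
#7 0x2f→b11/s1 MISS; vc=[5,3]
#8 0x1c→b7/s1 MISS; vc=[5,3,11]
#9 0x2e→b11/s1 VC-HIT; vc=[5,3,7]

VC = [5, 3, 7]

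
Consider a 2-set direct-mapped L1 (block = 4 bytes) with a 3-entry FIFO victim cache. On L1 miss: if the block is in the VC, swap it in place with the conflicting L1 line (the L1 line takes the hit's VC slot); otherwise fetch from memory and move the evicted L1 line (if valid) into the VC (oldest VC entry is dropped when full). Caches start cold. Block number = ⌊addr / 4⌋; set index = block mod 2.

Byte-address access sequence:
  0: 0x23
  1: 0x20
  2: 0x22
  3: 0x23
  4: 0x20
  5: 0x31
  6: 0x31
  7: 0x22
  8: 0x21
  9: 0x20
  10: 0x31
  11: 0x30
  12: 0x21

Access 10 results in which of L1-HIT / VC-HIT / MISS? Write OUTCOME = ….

#0 0x23→b8/s0 MISS; vc=[]
#1 0x20→b8/s0 L1-HIT; vc=[]
#2 0x22→b8/s0 L1-HIT; vc=[]
#3 0x23→b8/s0 L1-HIT; vc=[]
#4 0x20→b8/s0 L1-HIT; vc=[]
#5 0x31→b12/s0 MISS; vc=[8]
#6 0x31→b12/s0 L1-HIT; vc=[8]
#7 0x22→b8/s0 VC-HIT; vc=[12]
#8 0x21→b8/s0 L1-HIT; vc=[12]
#9 0x20→b8/s0 L1-HIT; vc=[12]
#10 0x31→b12/s0 VC-HIT; vc=[8]
#11 0x30→b12/s0 L1-HIT; vc=[8]
#12 0x21→b8/s0 VC-HIT; vc=[12]

OUTCOME = VC-HIT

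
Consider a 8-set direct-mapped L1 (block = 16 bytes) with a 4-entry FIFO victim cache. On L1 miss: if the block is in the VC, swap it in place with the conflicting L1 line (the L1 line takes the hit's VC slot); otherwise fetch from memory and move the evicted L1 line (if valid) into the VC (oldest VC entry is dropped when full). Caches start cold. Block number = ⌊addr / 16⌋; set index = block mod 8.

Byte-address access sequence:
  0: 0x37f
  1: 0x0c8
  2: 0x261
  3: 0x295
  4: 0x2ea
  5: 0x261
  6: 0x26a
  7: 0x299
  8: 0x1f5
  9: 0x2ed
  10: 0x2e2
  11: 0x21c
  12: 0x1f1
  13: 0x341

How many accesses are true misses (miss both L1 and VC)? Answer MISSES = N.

  [0] addr=0x37f blk=55 s=7: MISS | VC []
  [1] addr=0xc8 blk=12 s=4: MISS | VC []
  [2] addr=0x261 blk=38 s=6: MISS | VC []
  [3] addr=0x295 blk=41 s=1: MISS | VC []
  [4] addr=0x2ea blk=46 s=6: MISS | VC [38]
  [5] addr=0x261 blk=38 s=6: VC-HIT | VC [46]
  [6] addr=0x26a blk=38 s=6: L1-HIT | VC [46]
  [7] addr=0x299 blk=41 s=1: L1-HIT | VC [46]
  [8] addr=0x1f5 blk=31 s=7: MISS | VC [46, 55]
  [9] addr=0x2ed blk=46 s=6: VC-HIT | VC [38, 55]
  [10] addr=0x2e2 blk=46 s=6: L1-HIT | VC [38, 55]
  [11] addr=0x21c blk=33 s=1: MISS | VC [38, 55, 41]
  [12] addr=0x1f1 blk=31 s=7: L1-HIT | VC [38, 55, 41]
  [13] addr=0x341 blk=52 s=4: MISS | VC [38, 55, 41, 12]

MISSES = 8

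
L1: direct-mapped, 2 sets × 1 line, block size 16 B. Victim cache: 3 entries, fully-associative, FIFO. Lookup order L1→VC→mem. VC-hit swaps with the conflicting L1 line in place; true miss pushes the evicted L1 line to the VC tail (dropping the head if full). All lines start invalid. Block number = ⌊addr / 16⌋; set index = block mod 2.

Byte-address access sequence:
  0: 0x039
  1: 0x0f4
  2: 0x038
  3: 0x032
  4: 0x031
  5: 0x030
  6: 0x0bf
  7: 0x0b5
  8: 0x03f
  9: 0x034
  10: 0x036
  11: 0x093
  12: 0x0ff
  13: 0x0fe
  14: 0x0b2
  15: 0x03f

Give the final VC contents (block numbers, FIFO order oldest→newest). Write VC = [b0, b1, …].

#0 0x39→b3/s1 MISS; vc=[]
#1 0xf4→b15/s1 MISS; vc=[3]
#2 0x38→b3/s1 VC-HIT; vc=[15]
#3 0x32→b3/s1 L1-HIT; vc=[15]
#4 0x31→b3/s1 L1-HIT; vc=[15]
#5 0x30→b3/s1 L1-HIT; vc=[15]
#6 0xbf→b11/s1 MISS; vc=[15,3]
#7 0xb5→b11/s1 L1-HIT; vc=[15,3]
#8 0x3f→b3/s1 VC-HIT; vc=[15,11]
#9 0x34→b3/s1 L1-HIT; vc=[15,11]
#10 0x36→b3/s1 L1-HIT; vc=[15,11]
#11 0x93→b9/s1 MISS; vc=[15,11,3]
#12 0xff→b15/s1 VC-HIT; vc=[9,11,3]
#13 0xfe→b15/s1 L1-HIT; vc=[9,11,3]
#14 0xb2→b11/s1 VC-HIT; vc=[9,15,3]
#15 0x3f→b3/s1 VC-HIT; vc=[9,15,11]

VC = [9, 15, 11]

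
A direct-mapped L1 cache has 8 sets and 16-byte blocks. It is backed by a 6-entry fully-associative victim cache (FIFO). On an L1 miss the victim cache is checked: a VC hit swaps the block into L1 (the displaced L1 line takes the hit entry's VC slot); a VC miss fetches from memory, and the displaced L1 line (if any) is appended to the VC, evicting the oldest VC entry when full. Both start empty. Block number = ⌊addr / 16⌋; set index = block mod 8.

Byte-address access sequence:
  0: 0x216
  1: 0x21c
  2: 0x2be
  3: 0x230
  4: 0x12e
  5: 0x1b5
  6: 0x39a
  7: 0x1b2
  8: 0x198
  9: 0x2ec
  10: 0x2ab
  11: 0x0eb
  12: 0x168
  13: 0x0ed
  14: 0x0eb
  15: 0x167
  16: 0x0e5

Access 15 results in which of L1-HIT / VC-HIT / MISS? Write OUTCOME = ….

OUTCOME = VC-HIT

0: 0x216 (blk 33, set 1) → MISS  vc=[]
1: 0x21c (blk 33, set 1) → L1-HIT  vc=[]
2: 0x2be (blk 43, set 3) → MISS  vc=[]
3: 0x230 (blk 35, set 3) → MISS  vc=[43]
4: 0x12e (blk 18, set 2) → MISS  vc=[43]
5: 0x1b5 (blk 27, set 3) → MISS  vc=[43, 35]
6: 0x39a (blk 57, set 1) → MISS  vc=[43, 35, 33]
7: 0x1b2 (blk 27, set 3) → L1-HIT  vc=[43, 35, 33]
8: 0x198 (blk 25, set 1) → MISS  vc=[43, 35, 33, 57]
9: 0x2ec (blk 46, set 6) → MISS  vc=[43, 35, 33, 57]
10: 0x2ab (blk 42, set 2) → MISS  vc=[43, 35, 33, 57, 18]
11: 0xeb (blk 14, set 6) → MISS  vc=[43, 35, 33, 57, 18, 46]
12: 0x168 (blk 22, set 6) → MISS  vc=[35, 33, 57, 18, 46, 14]
13: 0xed (blk 14, set 6) → VC-HIT  vc=[35, 33, 57, 18, 46, 22]
14: 0xeb (blk 14, set 6) → L1-HIT  vc=[35, 33, 57, 18, 46, 22]
15: 0x167 (blk 22, set 6) → VC-HIT  vc=[35, 33, 57, 18, 46, 14]
16: 0xe5 (blk 14, set 6) → VC-HIT  vc=[35, 33, 57, 18, 46, 22]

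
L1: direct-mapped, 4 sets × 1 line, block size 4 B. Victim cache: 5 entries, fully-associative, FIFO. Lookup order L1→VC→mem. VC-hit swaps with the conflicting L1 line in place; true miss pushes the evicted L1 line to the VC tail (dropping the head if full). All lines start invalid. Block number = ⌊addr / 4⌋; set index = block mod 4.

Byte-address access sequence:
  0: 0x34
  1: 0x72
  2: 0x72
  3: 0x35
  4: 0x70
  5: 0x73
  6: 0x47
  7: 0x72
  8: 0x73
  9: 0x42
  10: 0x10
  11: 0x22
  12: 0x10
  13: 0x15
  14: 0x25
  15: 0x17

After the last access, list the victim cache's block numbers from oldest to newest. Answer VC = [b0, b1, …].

0: 0x34 (blk 13, set 1) → MISS  vc=[]
1: 0x72 (blk 28, set 0) → MISS  vc=[]
2: 0x72 (blk 28, set 0) → L1-HIT  vc=[]
3: 0x35 (blk 13, set 1) → L1-HIT  vc=[]
4: 0x70 (blk 28, set 0) → L1-HIT  vc=[]
5: 0x73 (blk 28, set 0) → L1-HIT  vc=[]
6: 0x47 (blk 17, set 1) → MISS  vc=[13]
7: 0x72 (blk 28, set 0) → L1-HIT  vc=[13]
8: 0x73 (blk 28, set 0) → L1-HIT  vc=[13]
9: 0x42 (blk 16, set 0) → MISS  vc=[13, 28]
10: 0x10 (blk 4, set 0) → MISS  vc=[13, 28, 16]
11: 0x22 (blk 8, set 0) → MISS  vc=[13, 28, 16, 4]
12: 0x10 (blk 4, set 0) → VC-HIT  vc=[13, 28, 16, 8]
13: 0x15 (blk 5, set 1) → MISS  vc=[13, 28, 16, 8, 17]
14: 0x25 (blk 9, set 1) → MISS  vc=[28, 16, 8, 17, 5]
15: 0x17 (blk 5, set 1) → VC-HIT  vc=[28, 16, 8, 17, 9]

VC = [28, 16, 8, 17, 9]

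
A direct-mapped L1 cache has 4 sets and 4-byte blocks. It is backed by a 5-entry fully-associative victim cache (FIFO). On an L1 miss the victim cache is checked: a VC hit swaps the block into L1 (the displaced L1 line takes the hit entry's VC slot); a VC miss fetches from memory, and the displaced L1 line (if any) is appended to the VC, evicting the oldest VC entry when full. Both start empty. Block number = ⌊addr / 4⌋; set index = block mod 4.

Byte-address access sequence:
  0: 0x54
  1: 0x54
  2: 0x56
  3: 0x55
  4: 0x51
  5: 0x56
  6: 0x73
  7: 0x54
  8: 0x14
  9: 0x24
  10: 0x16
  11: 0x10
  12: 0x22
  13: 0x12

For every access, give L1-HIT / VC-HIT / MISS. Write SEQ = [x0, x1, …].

SEQ = [MISS, L1-HIT, L1-HIT, L1-HIT, MISS, L1-HIT, MISS, L1-HIT, MISS, MISS, VC-HIT, MISS, MISS, VC-HIT]

#0 0x54→b21/s1 MISS; vc=[]
#1 0x54→b21/s1 L1-HIT; vc=[]
#2 0x56→b21/s1 L1-HIT; vc=[]
#3 0x55→b21/s1 L1-HIT; vc=[]
#4 0x51→b20/s0 MISS; vc=[]
#5 0x56→b21/s1 L1-HIT; vc=[]
#6 0x73→b28/s0 MISS; vc=[20]
#7 0x54→b21/s1 L1-HIT; vc=[20]
#8 0x14→b5/s1 MISS; vc=[20,21]
#9 0x24→b9/s1 MISS; vc=[20,21,5]
#10 0x16→b5/s1 VC-HIT; vc=[20,21,9]
#11 0x10→b4/s0 MISS; vc=[20,21,9,28]
#12 0x22→b8/s0 MISS; vc=[20,21,9,28,4]
#13 0x12→b4/s0 VC-HIT; vc=[20,21,9,28,8]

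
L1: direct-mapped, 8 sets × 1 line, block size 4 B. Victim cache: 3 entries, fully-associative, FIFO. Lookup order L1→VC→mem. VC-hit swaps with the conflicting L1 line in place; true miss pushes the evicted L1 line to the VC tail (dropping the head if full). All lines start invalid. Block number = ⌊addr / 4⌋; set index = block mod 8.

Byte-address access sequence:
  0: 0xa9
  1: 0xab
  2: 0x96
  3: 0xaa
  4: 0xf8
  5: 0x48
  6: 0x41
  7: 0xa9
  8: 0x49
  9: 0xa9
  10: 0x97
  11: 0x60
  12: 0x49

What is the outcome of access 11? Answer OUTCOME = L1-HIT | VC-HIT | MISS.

  [0] addr=0xa9 blk=42 s=2: MISS | VC []
  [1] addr=0xab blk=42 s=2: L1-HIT | VC []
  [2] addr=0x96 blk=37 s=5: MISS | VC []
  [3] addr=0xaa blk=42 s=2: L1-HIT | VC []
  [4] addr=0xf8 blk=62 s=6: MISS | VC []
  [5] addr=0x48 blk=18 s=2: MISS | VC [42]
  [6] addr=0x41 blk=16 s=0: MISS | VC [42]
  [7] addr=0xa9 blk=42 s=2: VC-HIT | VC [18]
  [8] addr=0x49 blk=18 s=2: VC-HIT | VC [42]
  [9] addr=0xa9 blk=42 s=2: VC-HIT | VC [18]
  [10] addr=0x97 blk=37 s=5: L1-HIT | VC [18]
  [11] addr=0x60 blk=24 s=0: MISS | VC [18, 16]
  [12] addr=0x49 blk=18 s=2: VC-HIT | VC [42, 16]

OUTCOME = MISS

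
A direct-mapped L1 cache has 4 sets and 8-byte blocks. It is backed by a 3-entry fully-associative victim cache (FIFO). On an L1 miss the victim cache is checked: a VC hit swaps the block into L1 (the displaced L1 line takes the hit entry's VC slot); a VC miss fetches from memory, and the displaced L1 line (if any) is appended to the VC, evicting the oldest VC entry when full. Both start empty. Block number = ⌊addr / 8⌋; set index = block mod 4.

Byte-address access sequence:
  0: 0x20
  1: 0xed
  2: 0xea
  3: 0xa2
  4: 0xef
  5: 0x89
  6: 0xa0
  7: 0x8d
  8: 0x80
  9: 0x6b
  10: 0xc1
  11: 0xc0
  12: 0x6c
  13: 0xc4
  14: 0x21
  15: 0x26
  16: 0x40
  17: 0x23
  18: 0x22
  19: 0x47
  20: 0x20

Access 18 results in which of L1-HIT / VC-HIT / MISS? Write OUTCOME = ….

OUTCOME = L1-HIT

#0 0x20→b4/s0 MISS; vc=[]
#1 0xed→b29/s1 MISS; vc=[]
#2 0xea→b29/s1 L1-HIT; vc=[]
#3 0xa2→b20/s0 MISS; vc=[4]
#4 0xef→b29/s1 L1-HIT; vc=[4]
#5 0x89→b17/s1 MISS; vc=[4,29]
#6 0xa0→b20/s0 L1-HIT; vc=[4,29]
#7 0x8d→b17/s1 L1-HIT; vc=[4,29]
#8 0x80→b16/s0 MISS; vc=[4,29,20]
#9 0x6b→b13/s1 MISS; vc=[29,20,17]
#10 0xc1→b24/s0 MISS; vc=[20,17,16]
#11 0xc0→b24/s0 L1-HIT; vc=[20,17,16]
#12 0x6c→b13/s1 L1-HIT; vc=[20,17,16]
#13 0xc4→b24/s0 L1-HIT; vc=[20,17,16]
#14 0x21→b4/s0 MISS; vc=[17,16,24]
#15 0x26→b4/s0 L1-HIT; vc=[17,16,24]
#16 0x40→b8/s0 MISS; vc=[16,24,4]
#17 0x23→b4/s0 VC-HIT; vc=[16,24,8]
#18 0x22→b4/s0 L1-HIT; vc=[16,24,8]
#19 0x47→b8/s0 VC-HIT; vc=[16,24,4]
#20 0x20→b4/s0 VC-HIT; vc=[16,24,8]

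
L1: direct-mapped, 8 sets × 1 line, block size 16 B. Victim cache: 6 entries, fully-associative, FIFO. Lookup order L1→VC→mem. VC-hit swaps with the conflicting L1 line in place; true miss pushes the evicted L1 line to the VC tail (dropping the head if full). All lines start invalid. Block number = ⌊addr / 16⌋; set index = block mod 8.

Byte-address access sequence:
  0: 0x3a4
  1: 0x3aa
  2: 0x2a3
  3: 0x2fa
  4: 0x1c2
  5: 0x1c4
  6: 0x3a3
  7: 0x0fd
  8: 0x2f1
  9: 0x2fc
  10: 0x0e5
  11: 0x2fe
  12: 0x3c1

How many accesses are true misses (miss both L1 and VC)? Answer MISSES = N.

0: 0x3a4 (blk 58, set 2) → MISS  vc=[]
1: 0x3aa (blk 58, set 2) → L1-HIT  vc=[]
2: 0x2a3 (blk 42, set 2) → MISS  vc=[58]
3: 0x2fa (blk 47, set 7) → MISS  vc=[58]
4: 0x1c2 (blk 28, set 4) → MISS  vc=[58]
5: 0x1c4 (blk 28, set 4) → L1-HIT  vc=[58]
6: 0x3a3 (blk 58, set 2) → VC-HIT  vc=[42]
7: 0xfd (blk 15, set 7) → MISS  vc=[42, 47]
8: 0x2f1 (blk 47, set 7) → VC-HIT  vc=[42, 15]
9: 0x2fc (blk 47, set 7) → L1-HIT  vc=[42, 15]
10: 0xe5 (blk 14, set 6) → MISS  vc=[42, 15]
11: 0x2fe (blk 47, set 7) → L1-HIT  vc=[42, 15]
12: 0x3c1 (blk 60, set 4) → MISS  vc=[42, 15, 28]

MISSES = 7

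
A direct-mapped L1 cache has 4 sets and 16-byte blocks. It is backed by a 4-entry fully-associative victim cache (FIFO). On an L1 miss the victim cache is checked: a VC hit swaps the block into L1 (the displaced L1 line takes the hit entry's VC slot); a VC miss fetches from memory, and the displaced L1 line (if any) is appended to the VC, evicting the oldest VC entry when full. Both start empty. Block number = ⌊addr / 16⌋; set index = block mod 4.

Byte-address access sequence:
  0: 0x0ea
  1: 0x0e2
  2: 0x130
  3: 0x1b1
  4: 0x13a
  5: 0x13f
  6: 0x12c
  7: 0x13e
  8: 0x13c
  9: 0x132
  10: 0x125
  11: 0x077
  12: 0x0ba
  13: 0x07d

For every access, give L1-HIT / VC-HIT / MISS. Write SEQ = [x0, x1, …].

  [0] addr=0xea blk=14 s=2: MISS | VC []
  [1] addr=0xe2 blk=14 s=2: L1-HIT | VC []
  [2] addr=0x130 blk=19 s=3: MISS | VC []
  [3] addr=0x1b1 blk=27 s=3: MISS | VC [19]
  [4] addr=0x13a blk=19 s=3: VC-HIT | VC [27]
  [5] addr=0x13f blk=19 s=3: L1-HIT | VC [27]
  [6] addr=0x12c blk=18 s=2: MISS | VC [27, 14]
  [7] addr=0x13e blk=19 s=3: L1-HIT | VC [27, 14]
  [8] addr=0x13c blk=19 s=3: L1-HIT | VC [27, 14]
  [9] addr=0x132 blk=19 s=3: L1-HIT | VC [27, 14]
  [10] addr=0x125 blk=18 s=2: L1-HIT | VC [27, 14]
  [11] addr=0x77 blk=7 s=3: MISS | VC [27, 14, 19]
  [12] addr=0xba blk=11 s=3: MISS | VC [27, 14, 19, 7]
  [13] addr=0x7d blk=7 s=3: VC-HIT | VC [27, 14, 19, 11]

SEQ = [MISS, L1-HIT, MISS, MISS, VC-HIT, L1-HIT, MISS, L1-HIT, L1-HIT, L1-HIT, L1-HIT, MISS, MISS, VC-HIT]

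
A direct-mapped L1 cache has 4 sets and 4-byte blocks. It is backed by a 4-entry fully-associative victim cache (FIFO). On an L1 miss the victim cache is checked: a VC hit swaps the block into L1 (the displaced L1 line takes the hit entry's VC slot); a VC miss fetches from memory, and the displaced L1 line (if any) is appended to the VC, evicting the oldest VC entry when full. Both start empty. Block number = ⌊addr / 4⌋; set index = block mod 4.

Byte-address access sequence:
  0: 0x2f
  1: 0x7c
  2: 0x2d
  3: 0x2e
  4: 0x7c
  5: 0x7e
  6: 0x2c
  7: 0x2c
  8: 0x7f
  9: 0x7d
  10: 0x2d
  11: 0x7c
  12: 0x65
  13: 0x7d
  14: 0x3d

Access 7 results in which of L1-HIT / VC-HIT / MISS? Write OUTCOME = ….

OUTCOME = L1-HIT

  [0] addr=0x2f blk=11 s=3: MISS | VC []
  [1] addr=0x7c blk=31 s=3: MISS | VC [11]
  [2] addr=0x2d blk=11 s=3: VC-HIT | VC [31]
  [3] addr=0x2e blk=11 s=3: L1-HIT | VC [31]
  [4] addr=0x7c blk=31 s=3: VC-HIT | VC [11]
  [5] addr=0x7e blk=31 s=3: L1-HIT | VC [11]
  [6] addr=0x2c blk=11 s=3: VC-HIT | VC [31]
  [7] addr=0x2c blk=11 s=3: L1-HIT | VC [31]
  [8] addr=0x7f blk=31 s=3: VC-HIT | VC [11]
  [9] addr=0x7d blk=31 s=3: L1-HIT | VC [11]
  [10] addr=0x2d blk=11 s=3: VC-HIT | VC [31]
  [11] addr=0x7c blk=31 s=3: VC-HIT | VC [11]
  [12] addr=0x65 blk=25 s=1: MISS | VC [11]
  [13] addr=0x7d blk=31 s=3: L1-HIT | VC [11]
  [14] addr=0x3d blk=15 s=3: MISS | VC [11, 31]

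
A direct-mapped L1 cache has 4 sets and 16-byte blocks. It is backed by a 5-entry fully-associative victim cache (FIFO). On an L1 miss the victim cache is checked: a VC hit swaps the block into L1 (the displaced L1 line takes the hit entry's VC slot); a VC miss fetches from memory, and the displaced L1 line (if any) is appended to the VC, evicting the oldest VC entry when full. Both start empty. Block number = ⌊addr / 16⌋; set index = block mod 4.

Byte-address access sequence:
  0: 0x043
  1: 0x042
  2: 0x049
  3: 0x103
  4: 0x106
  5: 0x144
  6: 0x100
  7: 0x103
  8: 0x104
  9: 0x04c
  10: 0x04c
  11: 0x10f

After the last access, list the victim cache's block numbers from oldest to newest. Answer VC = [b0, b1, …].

VC = [4, 20]

  [0] addr=0x43 blk=4 s=0: MISS | VC []
  [1] addr=0x42 blk=4 s=0: L1-HIT | VC []
  [2] addr=0x49 blk=4 s=0: L1-HIT | VC []
  [3] addr=0x103 blk=16 s=0: MISS | VC [4]
  [4] addr=0x106 blk=16 s=0: L1-HIT | VC [4]
  [5] addr=0x144 blk=20 s=0: MISS | VC [4, 16]
  [6] addr=0x100 blk=16 s=0: VC-HIT | VC [4, 20]
  [7] addr=0x103 blk=16 s=0: L1-HIT | VC [4, 20]
  [8] addr=0x104 blk=16 s=0: L1-HIT | VC [4, 20]
  [9] addr=0x4c blk=4 s=0: VC-HIT | VC [16, 20]
  [10] addr=0x4c blk=4 s=0: L1-HIT | VC [16, 20]
  [11] addr=0x10f blk=16 s=0: VC-HIT | VC [4, 20]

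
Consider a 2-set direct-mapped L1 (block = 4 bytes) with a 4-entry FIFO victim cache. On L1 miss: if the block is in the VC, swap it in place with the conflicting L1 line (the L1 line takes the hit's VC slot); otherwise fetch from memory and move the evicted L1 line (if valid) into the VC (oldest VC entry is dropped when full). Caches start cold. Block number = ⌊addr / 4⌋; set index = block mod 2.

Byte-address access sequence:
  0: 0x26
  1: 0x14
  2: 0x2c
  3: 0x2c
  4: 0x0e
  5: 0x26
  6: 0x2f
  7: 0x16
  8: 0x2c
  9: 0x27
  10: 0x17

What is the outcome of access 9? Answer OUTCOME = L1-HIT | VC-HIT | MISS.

OUTCOME = VC-HIT

#0 0x26→b9/s1 MISS; vc=[]
#1 0x14→b5/s1 MISS; vc=[9]
#2 0x2c→b11/s1 MISS; vc=[9,5]
#3 0x2c→b11/s1 L1-HIT; vc=[9,5]
#4 0xe→b3/s1 MISS; vc=[9,5,11]
#5 0x26→b9/s1 VC-HIT; vc=[3,5,11]
#6 0x2f→b11/s1 VC-HIT; vc=[3,5,9]
#7 0x16→b5/s1 VC-HIT; vc=[3,11,9]
#8 0x2c→b11/s1 VC-HIT; vc=[3,5,9]
#9 0x27→b9/s1 VC-HIT; vc=[3,5,11]
#10 0x17→b5/s1 VC-HIT; vc=[3,9,11]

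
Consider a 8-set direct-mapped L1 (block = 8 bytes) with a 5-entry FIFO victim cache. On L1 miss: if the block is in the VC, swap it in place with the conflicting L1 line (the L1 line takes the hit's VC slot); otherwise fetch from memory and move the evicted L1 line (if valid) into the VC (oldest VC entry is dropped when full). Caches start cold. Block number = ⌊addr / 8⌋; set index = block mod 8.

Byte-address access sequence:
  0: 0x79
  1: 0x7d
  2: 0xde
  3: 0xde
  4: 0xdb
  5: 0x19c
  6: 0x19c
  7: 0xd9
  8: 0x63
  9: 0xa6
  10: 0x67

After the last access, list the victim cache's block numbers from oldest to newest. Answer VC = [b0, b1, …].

0: 0x79 (blk 15, set 7) → MISS  vc=[]
1: 0x7d (blk 15, set 7) → L1-HIT  vc=[]
2: 0xde (blk 27, set 3) → MISS  vc=[]
3: 0xde (blk 27, set 3) → L1-HIT  vc=[]
4: 0xdb (blk 27, set 3) → L1-HIT  vc=[]
5: 0x19c (blk 51, set 3) → MISS  vc=[27]
6: 0x19c (blk 51, set 3) → L1-HIT  vc=[27]
7: 0xd9 (blk 27, set 3) → VC-HIT  vc=[51]
8: 0x63 (blk 12, set 4) → MISS  vc=[51]
9: 0xa6 (blk 20, set 4) → MISS  vc=[51, 12]
10: 0x67 (blk 12, set 4) → VC-HIT  vc=[51, 20]

VC = [51, 20]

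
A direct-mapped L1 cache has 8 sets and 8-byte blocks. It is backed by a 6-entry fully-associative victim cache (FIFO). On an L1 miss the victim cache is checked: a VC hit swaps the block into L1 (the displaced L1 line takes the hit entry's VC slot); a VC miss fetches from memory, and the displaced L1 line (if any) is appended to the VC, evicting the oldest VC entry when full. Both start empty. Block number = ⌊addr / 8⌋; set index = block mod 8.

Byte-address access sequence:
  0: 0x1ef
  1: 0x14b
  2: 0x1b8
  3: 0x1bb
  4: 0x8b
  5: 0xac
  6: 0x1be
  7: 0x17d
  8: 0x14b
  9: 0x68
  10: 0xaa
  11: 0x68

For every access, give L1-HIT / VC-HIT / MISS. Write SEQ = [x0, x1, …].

  [0] addr=0x1ef blk=61 s=5: MISS | VC []
  [1] addr=0x14b blk=41 s=1: MISS | VC []
  [2] addr=0x1b8 blk=55 s=7: MISS | VC []
  [3] addr=0x1bb blk=55 s=7: L1-HIT | VC []
  [4] addr=0x8b blk=17 s=1: MISS | VC [41]
  [5] addr=0xac blk=21 s=5: MISS | VC [41, 61]
  [6] addr=0x1be blk=55 s=7: L1-HIT | VC [41, 61]
  [7] addr=0x17d blk=47 s=7: MISS | VC [41, 61, 55]
  [8] addr=0x14b blk=41 s=1: VC-HIT | VC [17, 61, 55]
  [9] addr=0x68 blk=13 s=5: MISS | VC [17, 61, 55, 21]
  [10] addr=0xaa blk=21 s=5: VC-HIT | VC [17, 61, 55, 13]
  [11] addr=0x68 blk=13 s=5: VC-HIT | VC [17, 61, 55, 21]

SEQ = [MISS, MISS, MISS, L1-HIT, MISS, MISS, L1-HIT, MISS, VC-HIT, MISS, VC-HIT, VC-HIT]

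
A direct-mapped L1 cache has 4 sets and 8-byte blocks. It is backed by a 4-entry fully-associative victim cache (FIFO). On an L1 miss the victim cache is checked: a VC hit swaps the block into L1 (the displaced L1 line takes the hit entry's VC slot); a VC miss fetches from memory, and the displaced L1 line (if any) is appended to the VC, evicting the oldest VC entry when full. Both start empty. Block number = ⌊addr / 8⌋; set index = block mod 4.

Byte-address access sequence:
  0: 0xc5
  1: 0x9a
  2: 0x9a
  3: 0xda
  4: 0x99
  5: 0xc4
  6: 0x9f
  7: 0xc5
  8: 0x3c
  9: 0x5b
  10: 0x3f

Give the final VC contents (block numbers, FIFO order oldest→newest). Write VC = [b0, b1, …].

VC = [27, 19, 11]

  [0] addr=0xc5 blk=24 s=0: MISS | VC []
  [1] addr=0x9a blk=19 s=3: MISS | VC []
  [2] addr=0x9a blk=19 s=3: L1-HIT | VC []
  [3] addr=0xda blk=27 s=3: MISS | VC [19]
  [4] addr=0x99 blk=19 s=3: VC-HIT | VC [27]
  [5] addr=0xc4 blk=24 s=0: L1-HIT | VC [27]
  [6] addr=0x9f blk=19 s=3: L1-HIT | VC [27]
  [7] addr=0xc5 blk=24 s=0: L1-HIT | VC [27]
  [8] addr=0x3c blk=7 s=3: MISS | VC [27, 19]
  [9] addr=0x5b blk=11 s=3: MISS | VC [27, 19, 7]
  [10] addr=0x3f blk=7 s=3: VC-HIT | VC [27, 19, 11]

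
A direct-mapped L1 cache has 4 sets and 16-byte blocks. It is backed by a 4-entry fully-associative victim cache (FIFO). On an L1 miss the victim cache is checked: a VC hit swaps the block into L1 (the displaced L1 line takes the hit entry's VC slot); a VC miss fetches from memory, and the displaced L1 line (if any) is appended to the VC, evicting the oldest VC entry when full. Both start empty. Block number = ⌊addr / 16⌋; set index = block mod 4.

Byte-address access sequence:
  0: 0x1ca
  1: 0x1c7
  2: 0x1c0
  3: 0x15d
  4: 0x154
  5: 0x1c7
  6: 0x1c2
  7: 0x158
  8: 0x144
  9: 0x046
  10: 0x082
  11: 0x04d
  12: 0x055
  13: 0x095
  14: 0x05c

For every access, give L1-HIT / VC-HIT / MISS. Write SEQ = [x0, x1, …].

0: 0x1ca (blk 28, set 0) → MISS  vc=[]
1: 0x1c7 (blk 28, set 0) → L1-HIT  vc=[]
2: 0x1c0 (blk 28, set 0) → L1-HIT  vc=[]
3: 0x15d (blk 21, set 1) → MISS  vc=[]
4: 0x154 (blk 21, set 1) → L1-HIT  vc=[]
5: 0x1c7 (blk 28, set 0) → L1-HIT  vc=[]
6: 0x1c2 (blk 28, set 0) → L1-HIT  vc=[]
7: 0x158 (blk 21, set 1) → L1-HIT  vc=[]
8: 0x144 (blk 20, set 0) → MISS  vc=[28]
9: 0x46 (blk 4, set 0) → MISS  vc=[28, 20]
10: 0x82 (blk 8, set 0) → MISS  vc=[28, 20, 4]
11: 0x4d (blk 4, set 0) → VC-HIT  vc=[28, 20, 8]
12: 0x55 (blk 5, set 1) → MISS  vc=[28, 20, 8, 21]
13: 0x95 (blk 9, set 1) → MISS  vc=[20, 8, 21, 5]
14: 0x5c (blk 5, set 1) → VC-HIT  vc=[20, 8, 21, 9]

SEQ = [MISS, L1-HIT, L1-HIT, MISS, L1-HIT, L1-HIT, L1-HIT, L1-HIT, MISS, MISS, MISS, VC-HIT, MISS, MISS, VC-HIT]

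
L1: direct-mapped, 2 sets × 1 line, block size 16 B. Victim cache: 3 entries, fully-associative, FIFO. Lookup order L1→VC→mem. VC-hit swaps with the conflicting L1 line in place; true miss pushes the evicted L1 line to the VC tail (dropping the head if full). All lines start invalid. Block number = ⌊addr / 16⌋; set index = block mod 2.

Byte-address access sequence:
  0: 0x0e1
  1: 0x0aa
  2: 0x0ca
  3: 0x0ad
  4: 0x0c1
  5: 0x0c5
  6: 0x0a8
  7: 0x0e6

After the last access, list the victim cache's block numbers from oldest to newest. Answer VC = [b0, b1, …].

#0 0xe1→b14/s0 MISS; vc=[]
#1 0xaa→b10/s0 MISS; vc=[14]
#2 0xca→b12/s0 MISS; vc=[14,10]
#3 0xad→b10/s0 VC-HIT; vc=[14,12]
#4 0xc1→b12/s0 VC-HIT; vc=[14,10]
#5 0xc5→b12/s0 L1-HIT; vc=[14,10]
#6 0xa8→b10/s0 VC-HIT; vc=[14,12]
#7 0xe6→b14/s0 VC-HIT; vc=[10,12]

VC = [10, 12]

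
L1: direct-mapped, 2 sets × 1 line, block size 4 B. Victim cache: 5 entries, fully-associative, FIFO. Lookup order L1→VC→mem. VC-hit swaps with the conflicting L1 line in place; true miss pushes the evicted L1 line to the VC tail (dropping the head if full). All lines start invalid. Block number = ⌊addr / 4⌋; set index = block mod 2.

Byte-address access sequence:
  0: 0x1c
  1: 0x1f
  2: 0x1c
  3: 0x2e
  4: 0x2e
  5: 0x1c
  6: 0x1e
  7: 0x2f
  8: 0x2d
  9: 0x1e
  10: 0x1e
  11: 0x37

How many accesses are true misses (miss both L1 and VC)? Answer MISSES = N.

MISSES = 3

0: 0x1c (blk 7, set 1) → MISS  vc=[]
1: 0x1f (blk 7, set 1) → L1-HIT  vc=[]
2: 0x1c (blk 7, set 1) → L1-HIT  vc=[]
3: 0x2e (blk 11, set 1) → MISS  vc=[7]
4: 0x2e (blk 11, set 1) → L1-HIT  vc=[7]
5: 0x1c (blk 7, set 1) → VC-HIT  vc=[11]
6: 0x1e (blk 7, set 1) → L1-HIT  vc=[11]
7: 0x2f (blk 11, set 1) → VC-HIT  vc=[7]
8: 0x2d (blk 11, set 1) → L1-HIT  vc=[7]
9: 0x1e (blk 7, set 1) → VC-HIT  vc=[11]
10: 0x1e (blk 7, set 1) → L1-HIT  vc=[11]
11: 0x37 (blk 13, set 1) → MISS  vc=[11, 7]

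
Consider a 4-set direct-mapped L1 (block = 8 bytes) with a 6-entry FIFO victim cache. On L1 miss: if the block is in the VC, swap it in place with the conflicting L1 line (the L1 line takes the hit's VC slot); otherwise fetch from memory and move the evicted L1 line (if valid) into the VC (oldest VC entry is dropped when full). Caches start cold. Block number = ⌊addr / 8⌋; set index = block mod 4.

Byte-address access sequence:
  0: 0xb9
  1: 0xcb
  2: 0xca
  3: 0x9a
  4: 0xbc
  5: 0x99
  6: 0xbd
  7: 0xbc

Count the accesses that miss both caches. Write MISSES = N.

0: 0xb9 (blk 23, set 3) → MISS  vc=[]
1: 0xcb (blk 25, set 1) → MISS  vc=[]
2: 0xca (blk 25, set 1) → L1-HIT  vc=[]
3: 0x9a (blk 19, set 3) → MISS  vc=[23]
4: 0xbc (blk 23, set 3) → VC-HIT  vc=[19]
5: 0x99 (blk 19, set 3) → VC-HIT  vc=[23]
6: 0xbd (blk 23, set 3) → VC-HIT  vc=[19]
7: 0xbc (blk 23, set 3) → L1-HIT  vc=[19]

MISSES = 3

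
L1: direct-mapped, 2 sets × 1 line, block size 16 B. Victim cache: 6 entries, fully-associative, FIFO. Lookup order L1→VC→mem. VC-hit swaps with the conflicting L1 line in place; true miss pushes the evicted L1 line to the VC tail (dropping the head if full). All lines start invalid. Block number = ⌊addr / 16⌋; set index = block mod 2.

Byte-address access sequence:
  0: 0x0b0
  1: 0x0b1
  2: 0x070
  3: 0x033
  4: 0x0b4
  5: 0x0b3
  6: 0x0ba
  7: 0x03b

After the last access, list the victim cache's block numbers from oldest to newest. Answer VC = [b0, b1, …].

#0 0xb0→b11/s1 MISS; vc=[]
#1 0xb1→b11/s1 L1-HIT; vc=[]
#2 0x70→b7/s1 MISS; vc=[11]
#3 0x33→b3/s1 MISS; vc=[11,7]
#4 0xb4→b11/s1 VC-HIT; vc=[3,7]
#5 0xb3→b11/s1 L1-HIT; vc=[3,7]
#6 0xba→b11/s1 L1-HIT; vc=[3,7]
#7 0x3b→b3/s1 VC-HIT; vc=[11,7]

VC = [11, 7]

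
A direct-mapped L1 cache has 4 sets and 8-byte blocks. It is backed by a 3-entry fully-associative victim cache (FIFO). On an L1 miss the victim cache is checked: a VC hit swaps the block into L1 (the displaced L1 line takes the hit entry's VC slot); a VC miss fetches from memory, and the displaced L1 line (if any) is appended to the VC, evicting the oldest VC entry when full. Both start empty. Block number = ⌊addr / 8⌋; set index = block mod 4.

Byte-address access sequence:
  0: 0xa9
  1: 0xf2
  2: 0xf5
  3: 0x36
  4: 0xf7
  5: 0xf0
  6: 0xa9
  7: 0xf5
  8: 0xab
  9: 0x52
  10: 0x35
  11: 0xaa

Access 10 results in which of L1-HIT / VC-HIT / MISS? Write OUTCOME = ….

#0 0xa9→b21/s1 MISS; vc=[]
#1 0xf2→b30/s2 MISS; vc=[]
#2 0xf5→b30/s2 L1-HIT; vc=[]
#3 0x36→b6/s2 MISS; vc=[30]
#4 0xf7→b30/s2 VC-HIT; vc=[6]
#5 0xf0→b30/s2 L1-HIT; vc=[6]
#6 0xa9→b21/s1 L1-HIT; vc=[6]
#7 0xf5→b30/s2 L1-HIT; vc=[6]
#8 0xab→b21/s1 L1-HIT; vc=[6]
#9 0x52→b10/s2 MISS; vc=[6,30]
#10 0x35→b6/s2 VC-HIT; vc=[10,30]
#11 0xaa→b21/s1 L1-HIT; vc=[10,30]

OUTCOME = VC-HIT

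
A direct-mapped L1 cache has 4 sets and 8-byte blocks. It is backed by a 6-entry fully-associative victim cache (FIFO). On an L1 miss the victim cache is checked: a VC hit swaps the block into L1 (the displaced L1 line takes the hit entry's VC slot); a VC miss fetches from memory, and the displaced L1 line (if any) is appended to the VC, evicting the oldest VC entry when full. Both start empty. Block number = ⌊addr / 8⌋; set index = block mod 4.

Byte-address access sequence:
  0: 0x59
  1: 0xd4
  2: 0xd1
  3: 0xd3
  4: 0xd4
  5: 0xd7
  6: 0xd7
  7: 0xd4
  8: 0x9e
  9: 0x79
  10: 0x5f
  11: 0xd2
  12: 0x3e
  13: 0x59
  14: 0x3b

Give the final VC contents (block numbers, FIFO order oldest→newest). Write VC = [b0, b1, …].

VC = [15, 19, 11]

#0 0x59→b11/s3 MISS; vc=[]
#1 0xd4→b26/s2 MISS; vc=[]
#2 0xd1→b26/s2 L1-HIT; vc=[]
#3 0xd3→b26/s2 L1-HIT; vc=[]
#4 0xd4→b26/s2 L1-HIT; vc=[]
#5 0xd7→b26/s2 L1-HIT; vc=[]
#6 0xd7→b26/s2 L1-HIT; vc=[]
#7 0xd4→b26/s2 L1-HIT; vc=[]
#8 0x9e→b19/s3 MISS; vc=[11]
#9 0x79→b15/s3 MISS; vc=[11,19]
#10 0x5f→b11/s3 VC-HIT; vc=[15,19]
#11 0xd2→b26/s2 L1-HIT; vc=[15,19]
#12 0x3e→b7/s3 MISS; vc=[15,19,11]
#13 0x59→b11/s3 VC-HIT; vc=[15,19,7]
#14 0x3b→b7/s3 VC-HIT; vc=[15,19,11]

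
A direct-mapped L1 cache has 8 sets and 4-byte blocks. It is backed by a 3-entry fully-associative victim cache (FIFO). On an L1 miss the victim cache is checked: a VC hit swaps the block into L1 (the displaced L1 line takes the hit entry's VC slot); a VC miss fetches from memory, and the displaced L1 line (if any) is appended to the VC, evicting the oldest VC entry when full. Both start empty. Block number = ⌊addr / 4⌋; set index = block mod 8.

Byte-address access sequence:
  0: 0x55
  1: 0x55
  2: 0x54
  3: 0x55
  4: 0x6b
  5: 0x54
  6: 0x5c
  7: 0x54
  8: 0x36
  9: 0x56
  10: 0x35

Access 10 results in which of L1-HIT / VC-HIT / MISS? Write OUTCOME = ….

  [0] addr=0x55 blk=21 s=5: MISS | VC []
  [1] addr=0x55 blk=21 s=5: L1-HIT | VC []
  [2] addr=0x54 blk=21 s=5: L1-HIT | VC []
  [3] addr=0x55 blk=21 s=5: L1-HIT | VC []
  [4] addr=0x6b blk=26 s=2: MISS | VC []
  [5] addr=0x54 blk=21 s=5: L1-HIT | VC []
  [6] addr=0x5c blk=23 s=7: MISS | VC []
  [7] addr=0x54 blk=21 s=5: L1-HIT | VC []
  [8] addr=0x36 blk=13 s=5: MISS | VC [21]
  [9] addr=0x56 blk=21 s=5: VC-HIT | VC [13]
  [10] addr=0x35 blk=13 s=5: VC-HIT | VC [21]

OUTCOME = VC-HIT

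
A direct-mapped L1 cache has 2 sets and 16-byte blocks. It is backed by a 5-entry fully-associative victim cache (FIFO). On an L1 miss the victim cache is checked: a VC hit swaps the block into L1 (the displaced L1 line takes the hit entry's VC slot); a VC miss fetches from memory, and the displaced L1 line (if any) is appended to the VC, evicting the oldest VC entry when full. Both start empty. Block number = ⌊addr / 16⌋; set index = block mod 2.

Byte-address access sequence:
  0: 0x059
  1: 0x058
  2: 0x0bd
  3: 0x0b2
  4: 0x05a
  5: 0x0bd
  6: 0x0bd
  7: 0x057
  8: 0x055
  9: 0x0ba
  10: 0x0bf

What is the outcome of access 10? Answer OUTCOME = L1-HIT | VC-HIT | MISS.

#0 0x59→b5/s1 MISS; vc=[]
#1 0x58→b5/s1 L1-HIT; vc=[]
#2 0xbd→b11/s1 MISS; vc=[5]
#3 0xb2→b11/s1 L1-HIT; vc=[5]
#4 0x5a→b5/s1 VC-HIT; vc=[11]
#5 0xbd→b11/s1 VC-HIT; vc=[5]
#6 0xbd→b11/s1 L1-HIT; vc=[5]
#7 0x57→b5/s1 VC-HIT; vc=[11]
#8 0x55→b5/s1 L1-HIT; vc=[11]
#9 0xba→b11/s1 VC-HIT; vc=[5]
#10 0xbf→b11/s1 L1-HIT; vc=[5]

OUTCOME = L1-HIT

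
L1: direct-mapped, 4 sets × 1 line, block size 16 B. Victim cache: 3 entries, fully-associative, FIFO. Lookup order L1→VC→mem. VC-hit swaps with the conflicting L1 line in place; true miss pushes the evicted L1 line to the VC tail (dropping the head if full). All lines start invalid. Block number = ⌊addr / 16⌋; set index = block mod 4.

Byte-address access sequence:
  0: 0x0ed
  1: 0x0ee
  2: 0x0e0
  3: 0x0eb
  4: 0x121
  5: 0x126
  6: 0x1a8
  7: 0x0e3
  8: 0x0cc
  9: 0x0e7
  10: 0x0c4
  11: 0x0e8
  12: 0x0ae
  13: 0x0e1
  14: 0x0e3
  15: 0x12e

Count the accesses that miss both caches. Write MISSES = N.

MISSES = 5

#0 0xed→b14/s2 MISS; vc=[]
#1 0xee→b14/s2 L1-HIT; vc=[]
#2 0xe0→b14/s2 L1-HIT; vc=[]
#3 0xeb→b14/s2 L1-HIT; vc=[]
#4 0x121→b18/s2 MISS; vc=[14]
#5 0x126→b18/s2 L1-HIT; vc=[14]
#6 0x1a8→b26/s2 MISS; vc=[14,18]
#7 0xe3→b14/s2 VC-HIT; vc=[26,18]
#8 0xcc→b12/s0 MISS; vc=[26,18]
#9 0xe7→b14/s2 L1-HIT; vc=[26,18]
#10 0xc4→b12/s0 L1-HIT; vc=[26,18]
#11 0xe8→b14/s2 L1-HIT; vc=[26,18]
#12 0xae→b10/s2 MISS; vc=[26,18,14]
#13 0xe1→b14/s2 VC-HIT; vc=[26,18,10]
#14 0xe3→b14/s2 L1-HIT; vc=[26,18,10]
#15 0x12e→b18/s2 VC-HIT; vc=[26,14,10]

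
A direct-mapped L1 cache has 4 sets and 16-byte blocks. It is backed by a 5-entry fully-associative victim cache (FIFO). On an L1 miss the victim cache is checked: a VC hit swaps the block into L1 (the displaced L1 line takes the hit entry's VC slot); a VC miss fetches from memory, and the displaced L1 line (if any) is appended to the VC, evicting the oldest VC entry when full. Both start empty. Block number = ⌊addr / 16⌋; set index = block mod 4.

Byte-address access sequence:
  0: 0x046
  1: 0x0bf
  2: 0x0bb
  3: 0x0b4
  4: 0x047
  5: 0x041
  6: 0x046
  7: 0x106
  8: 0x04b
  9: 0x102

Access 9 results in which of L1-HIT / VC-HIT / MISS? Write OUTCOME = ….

OUTCOME = VC-HIT

  [0] addr=0x46 blk=4 s=0: MISS | VC []
  [1] addr=0xbf blk=11 s=3: MISS | VC []
  [2] addr=0xbb blk=11 s=3: L1-HIT | VC []
  [3] addr=0xb4 blk=11 s=3: L1-HIT | VC []
  [4] addr=0x47 blk=4 s=0: L1-HIT | VC []
  [5] addr=0x41 blk=4 s=0: L1-HIT | VC []
  [6] addr=0x46 blk=4 s=0: L1-HIT | VC []
  [7] addr=0x106 blk=16 s=0: MISS | VC [4]
  [8] addr=0x4b blk=4 s=0: VC-HIT | VC [16]
  [9] addr=0x102 blk=16 s=0: VC-HIT | VC [4]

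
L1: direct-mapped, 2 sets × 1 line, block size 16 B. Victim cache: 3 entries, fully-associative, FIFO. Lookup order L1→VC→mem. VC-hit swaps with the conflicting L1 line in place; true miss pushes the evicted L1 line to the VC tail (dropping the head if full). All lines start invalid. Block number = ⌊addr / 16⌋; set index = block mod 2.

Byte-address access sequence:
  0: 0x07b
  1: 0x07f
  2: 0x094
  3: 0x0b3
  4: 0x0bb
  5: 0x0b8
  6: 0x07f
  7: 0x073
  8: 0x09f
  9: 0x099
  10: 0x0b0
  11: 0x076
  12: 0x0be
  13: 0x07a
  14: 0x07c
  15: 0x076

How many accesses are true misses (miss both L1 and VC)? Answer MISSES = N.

MISSES = 3

  [0] addr=0x7b blk=7 s=1: MISS | VC []
  [1] addr=0x7f blk=7 s=1: L1-HIT | VC []
  [2] addr=0x94 blk=9 s=1: MISS | VC [7]
  [3] addr=0xb3 blk=11 s=1: MISS | VC [7, 9]
  [4] addr=0xbb blk=11 s=1: L1-HIT | VC [7, 9]
  [5] addr=0xb8 blk=11 s=1: L1-HIT | VC [7, 9]
  [6] addr=0x7f blk=7 s=1: VC-HIT | VC [11, 9]
  [7] addr=0x73 blk=7 s=1: L1-HIT | VC [11, 9]
  [8] addr=0x9f blk=9 s=1: VC-HIT | VC [11, 7]
  [9] addr=0x99 blk=9 s=1: L1-HIT | VC [11, 7]
  [10] addr=0xb0 blk=11 s=1: VC-HIT | VC [9, 7]
  [11] addr=0x76 blk=7 s=1: VC-HIT | VC [9, 11]
  [12] addr=0xbe blk=11 s=1: VC-HIT | VC [9, 7]
  [13] addr=0x7a blk=7 s=1: VC-HIT | VC [9, 11]
  [14] addr=0x7c blk=7 s=1: L1-HIT | VC [9, 11]
  [15] addr=0x76 blk=7 s=1: L1-HIT | VC [9, 11]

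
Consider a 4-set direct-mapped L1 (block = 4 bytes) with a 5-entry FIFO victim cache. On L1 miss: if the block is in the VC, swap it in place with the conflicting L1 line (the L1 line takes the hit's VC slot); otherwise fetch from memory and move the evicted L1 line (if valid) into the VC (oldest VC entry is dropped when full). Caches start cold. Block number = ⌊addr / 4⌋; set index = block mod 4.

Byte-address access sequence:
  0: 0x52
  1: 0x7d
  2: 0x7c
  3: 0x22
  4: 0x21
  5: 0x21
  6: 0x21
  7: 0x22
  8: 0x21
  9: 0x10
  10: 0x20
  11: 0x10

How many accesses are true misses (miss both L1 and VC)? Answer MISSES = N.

  [0] addr=0x52 blk=20 s=0: MISS | VC []
  [1] addr=0x7d blk=31 s=3: MISS | VC []
  [2] addr=0x7c blk=31 s=3: L1-HIT | VC []
  [3] addr=0x22 blk=8 s=0: MISS | VC [20]
  [4] addr=0x21 blk=8 s=0: L1-HIT | VC [20]
  [5] addr=0x21 blk=8 s=0: L1-HIT | VC [20]
  [6] addr=0x21 blk=8 s=0: L1-HIT | VC [20]
  [7] addr=0x22 blk=8 s=0: L1-HIT | VC [20]
  [8] addr=0x21 blk=8 s=0: L1-HIT | VC [20]
  [9] addr=0x10 blk=4 s=0: MISS | VC [20, 8]
  [10] addr=0x20 blk=8 s=0: VC-HIT | VC [20, 4]
  [11] addr=0x10 blk=4 s=0: VC-HIT | VC [20, 8]

MISSES = 4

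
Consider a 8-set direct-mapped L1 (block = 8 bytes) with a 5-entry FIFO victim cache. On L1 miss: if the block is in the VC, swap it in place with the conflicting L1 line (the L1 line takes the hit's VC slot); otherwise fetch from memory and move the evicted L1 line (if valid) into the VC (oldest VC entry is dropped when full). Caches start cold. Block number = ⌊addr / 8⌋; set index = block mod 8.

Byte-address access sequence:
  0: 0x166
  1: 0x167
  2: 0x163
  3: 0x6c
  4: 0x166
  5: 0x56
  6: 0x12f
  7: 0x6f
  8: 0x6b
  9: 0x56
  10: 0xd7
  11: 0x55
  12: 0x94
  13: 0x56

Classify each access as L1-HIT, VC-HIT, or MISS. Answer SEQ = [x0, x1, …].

SEQ = [MISS, L1-HIT, L1-HIT, MISS, L1-HIT, MISS, MISS, VC-HIT, L1-HIT, L1-HIT, MISS, VC-HIT, MISS, VC-HIT]

0: 0x166 (blk 44, set 4) → MISS  vc=[]
1: 0x167 (blk 44, set 4) → L1-HIT  vc=[]
2: 0x163 (blk 44, set 4) → L1-HIT  vc=[]
3: 0x6c (blk 13, set 5) → MISS  vc=[]
4: 0x166 (blk 44, set 4) → L1-HIT  vc=[]
5: 0x56 (blk 10, set 2) → MISS  vc=[]
6: 0x12f (blk 37, set 5) → MISS  vc=[13]
7: 0x6f (blk 13, set 5) → VC-HIT  vc=[37]
8: 0x6b (blk 13, set 5) → L1-HIT  vc=[37]
9: 0x56 (blk 10, set 2) → L1-HIT  vc=[37]
10: 0xd7 (blk 26, set 2) → MISS  vc=[37, 10]
11: 0x55 (blk 10, set 2) → VC-HIT  vc=[37, 26]
12: 0x94 (blk 18, set 2) → MISS  vc=[37, 26, 10]
13: 0x56 (blk 10, set 2) → VC-HIT  vc=[37, 26, 18]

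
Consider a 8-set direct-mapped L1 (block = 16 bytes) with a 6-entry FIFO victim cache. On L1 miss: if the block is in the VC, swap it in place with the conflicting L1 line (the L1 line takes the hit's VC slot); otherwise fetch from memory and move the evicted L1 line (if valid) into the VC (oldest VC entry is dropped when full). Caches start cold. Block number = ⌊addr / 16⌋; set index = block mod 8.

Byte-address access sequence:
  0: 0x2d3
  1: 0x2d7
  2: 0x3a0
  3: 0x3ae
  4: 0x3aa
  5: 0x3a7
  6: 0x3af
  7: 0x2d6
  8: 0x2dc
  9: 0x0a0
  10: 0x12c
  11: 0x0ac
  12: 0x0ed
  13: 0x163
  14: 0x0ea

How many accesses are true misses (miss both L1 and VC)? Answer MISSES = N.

MISSES = 6

0: 0x2d3 (blk 45, set 5) → MISS  vc=[]
1: 0x2d7 (blk 45, set 5) → L1-HIT  vc=[]
2: 0x3a0 (blk 58, set 2) → MISS  vc=[]
3: 0x3ae (blk 58, set 2) → L1-HIT  vc=[]
4: 0x3aa (blk 58, set 2) → L1-HIT  vc=[]
5: 0x3a7 (blk 58, set 2) → L1-HIT  vc=[]
6: 0x3af (blk 58, set 2) → L1-HIT  vc=[]
7: 0x2d6 (blk 45, set 5) → L1-HIT  vc=[]
8: 0x2dc (blk 45, set 5) → L1-HIT  vc=[]
9: 0xa0 (blk 10, set 2) → MISS  vc=[58]
10: 0x12c (blk 18, set 2) → MISS  vc=[58, 10]
11: 0xac (blk 10, set 2) → VC-HIT  vc=[58, 18]
12: 0xed (blk 14, set 6) → MISS  vc=[58, 18]
13: 0x163 (blk 22, set 6) → MISS  vc=[58, 18, 14]
14: 0xea (blk 14, set 6) → VC-HIT  vc=[58, 18, 22]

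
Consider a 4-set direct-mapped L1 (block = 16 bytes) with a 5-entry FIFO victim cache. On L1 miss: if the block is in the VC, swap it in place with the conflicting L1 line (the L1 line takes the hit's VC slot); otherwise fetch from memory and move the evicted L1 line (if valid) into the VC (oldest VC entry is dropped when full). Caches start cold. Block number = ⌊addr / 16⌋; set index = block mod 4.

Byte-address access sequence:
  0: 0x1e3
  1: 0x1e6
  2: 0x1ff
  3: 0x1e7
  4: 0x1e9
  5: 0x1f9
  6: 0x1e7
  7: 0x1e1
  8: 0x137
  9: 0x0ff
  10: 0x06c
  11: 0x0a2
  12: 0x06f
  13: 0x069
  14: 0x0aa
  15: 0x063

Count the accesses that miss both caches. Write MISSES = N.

MISSES = 6

#0 0x1e3→b30/s2 MISS; vc=[]
#1 0x1e6→b30/s2 L1-HIT; vc=[]
#2 0x1ff→b31/s3 MISS; vc=[]
#3 0x1e7→b30/s2 L1-HIT; vc=[]
#4 0x1e9→b30/s2 L1-HIT; vc=[]
#5 0x1f9→b31/s3 L1-HIT; vc=[]
#6 0x1e7→b30/s2 L1-HIT; vc=[]
#7 0x1e1→b30/s2 L1-HIT; vc=[]
#8 0x137→b19/s3 MISS; vc=[31]
#9 0xff→b15/s3 MISS; vc=[31,19]
#10 0x6c→b6/s2 MISS; vc=[31,19,30]
#11 0xa2→b10/s2 MISS; vc=[31,19,30,6]
#12 0x6f→b6/s2 VC-HIT; vc=[31,19,30,10]
#13 0x69→b6/s2 L1-HIT; vc=[31,19,30,10]
#14 0xaa→b10/s2 VC-HIT; vc=[31,19,30,6]
#15 0x63→b6/s2 VC-HIT; vc=[31,19,30,10]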